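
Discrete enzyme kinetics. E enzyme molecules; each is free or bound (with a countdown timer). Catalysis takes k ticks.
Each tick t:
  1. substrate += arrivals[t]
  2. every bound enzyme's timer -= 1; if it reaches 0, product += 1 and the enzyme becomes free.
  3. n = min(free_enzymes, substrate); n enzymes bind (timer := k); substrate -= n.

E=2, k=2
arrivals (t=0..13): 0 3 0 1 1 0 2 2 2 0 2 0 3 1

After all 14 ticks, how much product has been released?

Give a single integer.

Answer: 11

Derivation:
t=0: arr=0 -> substrate=0 bound=0 product=0
t=1: arr=3 -> substrate=1 bound=2 product=0
t=2: arr=0 -> substrate=1 bound=2 product=0
t=3: arr=1 -> substrate=0 bound=2 product=2
t=4: arr=1 -> substrate=1 bound=2 product=2
t=5: arr=0 -> substrate=0 bound=1 product=4
t=6: arr=2 -> substrate=1 bound=2 product=4
t=7: arr=2 -> substrate=2 bound=2 product=5
t=8: arr=2 -> substrate=3 bound=2 product=6
t=9: arr=0 -> substrate=2 bound=2 product=7
t=10: arr=2 -> substrate=3 bound=2 product=8
t=11: arr=0 -> substrate=2 bound=2 product=9
t=12: arr=3 -> substrate=4 bound=2 product=10
t=13: arr=1 -> substrate=4 bound=2 product=11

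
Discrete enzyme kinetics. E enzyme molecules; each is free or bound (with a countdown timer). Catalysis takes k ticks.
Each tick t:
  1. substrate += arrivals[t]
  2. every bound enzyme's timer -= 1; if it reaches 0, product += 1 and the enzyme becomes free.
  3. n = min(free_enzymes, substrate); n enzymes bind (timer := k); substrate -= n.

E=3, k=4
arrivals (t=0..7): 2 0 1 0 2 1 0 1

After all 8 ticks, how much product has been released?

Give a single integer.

Answer: 3

Derivation:
t=0: arr=2 -> substrate=0 bound=2 product=0
t=1: arr=0 -> substrate=0 bound=2 product=0
t=2: arr=1 -> substrate=0 bound=3 product=0
t=3: arr=0 -> substrate=0 bound=3 product=0
t=4: arr=2 -> substrate=0 bound=3 product=2
t=5: arr=1 -> substrate=1 bound=3 product=2
t=6: arr=0 -> substrate=0 bound=3 product=3
t=7: arr=1 -> substrate=1 bound=3 product=3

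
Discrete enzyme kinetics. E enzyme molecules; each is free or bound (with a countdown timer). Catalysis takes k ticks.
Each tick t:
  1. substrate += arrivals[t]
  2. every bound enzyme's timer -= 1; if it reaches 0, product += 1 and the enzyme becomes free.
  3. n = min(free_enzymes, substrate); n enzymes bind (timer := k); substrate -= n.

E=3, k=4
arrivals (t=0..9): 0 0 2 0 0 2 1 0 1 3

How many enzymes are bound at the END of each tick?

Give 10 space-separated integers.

t=0: arr=0 -> substrate=0 bound=0 product=0
t=1: arr=0 -> substrate=0 bound=0 product=0
t=2: arr=2 -> substrate=0 bound=2 product=0
t=3: arr=0 -> substrate=0 bound=2 product=0
t=4: arr=0 -> substrate=0 bound=2 product=0
t=5: arr=2 -> substrate=1 bound=3 product=0
t=6: arr=1 -> substrate=0 bound=3 product=2
t=7: arr=0 -> substrate=0 bound=3 product=2
t=8: arr=1 -> substrate=1 bound=3 product=2
t=9: arr=3 -> substrate=3 bound=3 product=3

Answer: 0 0 2 2 2 3 3 3 3 3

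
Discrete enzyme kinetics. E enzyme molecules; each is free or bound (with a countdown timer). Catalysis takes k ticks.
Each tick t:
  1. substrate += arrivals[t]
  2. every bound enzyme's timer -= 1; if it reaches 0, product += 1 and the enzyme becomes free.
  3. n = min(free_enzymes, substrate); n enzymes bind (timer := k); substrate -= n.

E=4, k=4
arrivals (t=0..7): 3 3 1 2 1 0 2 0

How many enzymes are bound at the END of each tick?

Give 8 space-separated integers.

t=0: arr=3 -> substrate=0 bound=3 product=0
t=1: arr=3 -> substrate=2 bound=4 product=0
t=2: arr=1 -> substrate=3 bound=4 product=0
t=3: arr=2 -> substrate=5 bound=4 product=0
t=4: arr=1 -> substrate=3 bound=4 product=3
t=5: arr=0 -> substrate=2 bound=4 product=4
t=6: arr=2 -> substrate=4 bound=4 product=4
t=7: arr=0 -> substrate=4 bound=4 product=4

Answer: 3 4 4 4 4 4 4 4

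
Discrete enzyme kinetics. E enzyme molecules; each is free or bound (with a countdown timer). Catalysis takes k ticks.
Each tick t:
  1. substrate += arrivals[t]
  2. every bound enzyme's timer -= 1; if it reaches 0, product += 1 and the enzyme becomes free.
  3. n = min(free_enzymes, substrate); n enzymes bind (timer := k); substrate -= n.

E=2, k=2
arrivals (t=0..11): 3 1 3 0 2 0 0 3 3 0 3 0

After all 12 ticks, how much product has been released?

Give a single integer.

Answer: 10

Derivation:
t=0: arr=3 -> substrate=1 bound=2 product=0
t=1: arr=1 -> substrate=2 bound=2 product=0
t=2: arr=3 -> substrate=3 bound=2 product=2
t=3: arr=0 -> substrate=3 bound=2 product=2
t=4: arr=2 -> substrate=3 bound=2 product=4
t=5: arr=0 -> substrate=3 bound=2 product=4
t=6: arr=0 -> substrate=1 bound=2 product=6
t=7: arr=3 -> substrate=4 bound=2 product=6
t=8: arr=3 -> substrate=5 bound=2 product=8
t=9: arr=0 -> substrate=5 bound=2 product=8
t=10: arr=3 -> substrate=6 bound=2 product=10
t=11: arr=0 -> substrate=6 bound=2 product=10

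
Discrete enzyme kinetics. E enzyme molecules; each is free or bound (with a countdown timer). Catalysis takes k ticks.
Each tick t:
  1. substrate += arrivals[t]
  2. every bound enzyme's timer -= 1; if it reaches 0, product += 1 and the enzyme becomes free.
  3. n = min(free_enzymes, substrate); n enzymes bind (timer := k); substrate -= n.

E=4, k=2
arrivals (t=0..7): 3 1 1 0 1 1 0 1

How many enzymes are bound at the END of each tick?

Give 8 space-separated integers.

Answer: 3 4 2 1 1 2 1 1

Derivation:
t=0: arr=3 -> substrate=0 bound=3 product=0
t=1: arr=1 -> substrate=0 bound=4 product=0
t=2: arr=1 -> substrate=0 bound=2 product=3
t=3: arr=0 -> substrate=0 bound=1 product=4
t=4: arr=1 -> substrate=0 bound=1 product=5
t=5: arr=1 -> substrate=0 bound=2 product=5
t=6: arr=0 -> substrate=0 bound=1 product=6
t=7: arr=1 -> substrate=0 bound=1 product=7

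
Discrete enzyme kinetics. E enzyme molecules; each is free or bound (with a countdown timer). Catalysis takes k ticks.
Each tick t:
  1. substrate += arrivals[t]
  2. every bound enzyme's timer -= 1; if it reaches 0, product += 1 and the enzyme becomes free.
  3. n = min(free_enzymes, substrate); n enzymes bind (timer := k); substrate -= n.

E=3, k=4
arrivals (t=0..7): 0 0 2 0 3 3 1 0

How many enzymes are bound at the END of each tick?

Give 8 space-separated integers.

t=0: arr=0 -> substrate=0 bound=0 product=0
t=1: arr=0 -> substrate=0 bound=0 product=0
t=2: arr=2 -> substrate=0 bound=2 product=0
t=3: arr=0 -> substrate=0 bound=2 product=0
t=4: arr=3 -> substrate=2 bound=3 product=0
t=5: arr=3 -> substrate=5 bound=3 product=0
t=6: arr=1 -> substrate=4 bound=3 product=2
t=7: arr=0 -> substrate=4 bound=3 product=2

Answer: 0 0 2 2 3 3 3 3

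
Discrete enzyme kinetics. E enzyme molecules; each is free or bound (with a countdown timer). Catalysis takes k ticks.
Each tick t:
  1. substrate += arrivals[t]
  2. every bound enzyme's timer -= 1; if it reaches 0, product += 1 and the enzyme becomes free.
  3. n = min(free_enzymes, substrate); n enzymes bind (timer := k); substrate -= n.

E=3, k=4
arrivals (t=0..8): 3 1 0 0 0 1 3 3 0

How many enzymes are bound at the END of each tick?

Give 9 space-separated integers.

Answer: 3 3 3 3 1 2 3 3 3

Derivation:
t=0: arr=3 -> substrate=0 bound=3 product=0
t=1: arr=1 -> substrate=1 bound=3 product=0
t=2: arr=0 -> substrate=1 bound=3 product=0
t=3: arr=0 -> substrate=1 bound=3 product=0
t=4: arr=0 -> substrate=0 bound=1 product=3
t=5: arr=1 -> substrate=0 bound=2 product=3
t=6: arr=3 -> substrate=2 bound=3 product=3
t=7: arr=3 -> substrate=5 bound=3 product=3
t=8: arr=0 -> substrate=4 bound=3 product=4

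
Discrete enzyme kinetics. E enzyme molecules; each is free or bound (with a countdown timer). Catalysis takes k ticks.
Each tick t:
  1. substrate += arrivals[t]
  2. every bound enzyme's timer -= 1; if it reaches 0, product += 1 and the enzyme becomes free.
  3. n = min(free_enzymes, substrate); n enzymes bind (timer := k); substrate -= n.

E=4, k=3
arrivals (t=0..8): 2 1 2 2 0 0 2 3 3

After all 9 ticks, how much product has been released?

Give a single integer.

Answer: 7

Derivation:
t=0: arr=2 -> substrate=0 bound=2 product=0
t=1: arr=1 -> substrate=0 bound=3 product=0
t=2: arr=2 -> substrate=1 bound=4 product=0
t=3: arr=2 -> substrate=1 bound=4 product=2
t=4: arr=0 -> substrate=0 bound=4 product=3
t=5: arr=0 -> substrate=0 bound=3 product=4
t=6: arr=2 -> substrate=0 bound=3 product=6
t=7: arr=3 -> substrate=1 bound=4 product=7
t=8: arr=3 -> substrate=4 bound=4 product=7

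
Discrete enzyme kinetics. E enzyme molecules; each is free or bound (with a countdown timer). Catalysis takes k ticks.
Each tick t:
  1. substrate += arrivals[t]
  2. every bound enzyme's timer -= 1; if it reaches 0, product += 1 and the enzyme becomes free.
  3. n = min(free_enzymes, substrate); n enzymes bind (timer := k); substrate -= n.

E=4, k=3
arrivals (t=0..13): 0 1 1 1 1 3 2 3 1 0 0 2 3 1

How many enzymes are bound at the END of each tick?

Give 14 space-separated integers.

t=0: arr=0 -> substrate=0 bound=0 product=0
t=1: arr=1 -> substrate=0 bound=1 product=0
t=2: arr=1 -> substrate=0 bound=2 product=0
t=3: arr=1 -> substrate=0 bound=3 product=0
t=4: arr=1 -> substrate=0 bound=3 product=1
t=5: arr=3 -> substrate=1 bound=4 product=2
t=6: arr=2 -> substrate=2 bound=4 product=3
t=7: arr=3 -> substrate=4 bound=4 product=4
t=8: arr=1 -> substrate=3 bound=4 product=6
t=9: arr=0 -> substrate=2 bound=4 product=7
t=10: arr=0 -> substrate=1 bound=4 product=8
t=11: arr=2 -> substrate=1 bound=4 product=10
t=12: arr=3 -> substrate=3 bound=4 product=11
t=13: arr=1 -> substrate=3 bound=4 product=12

Answer: 0 1 2 3 3 4 4 4 4 4 4 4 4 4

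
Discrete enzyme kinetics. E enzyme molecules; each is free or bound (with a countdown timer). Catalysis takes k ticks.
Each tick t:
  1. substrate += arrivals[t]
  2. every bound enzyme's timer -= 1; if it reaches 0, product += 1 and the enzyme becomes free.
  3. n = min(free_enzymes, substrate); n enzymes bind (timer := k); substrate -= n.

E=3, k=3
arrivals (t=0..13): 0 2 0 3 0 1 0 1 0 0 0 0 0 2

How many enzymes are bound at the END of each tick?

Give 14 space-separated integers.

Answer: 0 2 2 3 3 3 3 2 2 1 0 0 0 2

Derivation:
t=0: arr=0 -> substrate=0 bound=0 product=0
t=1: arr=2 -> substrate=0 bound=2 product=0
t=2: arr=0 -> substrate=0 bound=2 product=0
t=3: arr=3 -> substrate=2 bound=3 product=0
t=4: arr=0 -> substrate=0 bound=3 product=2
t=5: arr=1 -> substrate=1 bound=3 product=2
t=6: arr=0 -> substrate=0 bound=3 product=3
t=7: arr=1 -> substrate=0 bound=2 product=5
t=8: arr=0 -> substrate=0 bound=2 product=5
t=9: arr=0 -> substrate=0 bound=1 product=6
t=10: arr=0 -> substrate=0 bound=0 product=7
t=11: arr=0 -> substrate=0 bound=0 product=7
t=12: arr=0 -> substrate=0 bound=0 product=7
t=13: arr=2 -> substrate=0 bound=2 product=7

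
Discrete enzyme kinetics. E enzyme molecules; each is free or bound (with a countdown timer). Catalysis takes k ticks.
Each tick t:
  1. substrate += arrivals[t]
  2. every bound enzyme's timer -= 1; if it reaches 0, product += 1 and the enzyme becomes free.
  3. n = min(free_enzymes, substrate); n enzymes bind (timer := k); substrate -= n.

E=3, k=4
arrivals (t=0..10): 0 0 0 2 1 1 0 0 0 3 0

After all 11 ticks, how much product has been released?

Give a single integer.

Answer: 3

Derivation:
t=0: arr=0 -> substrate=0 bound=0 product=0
t=1: arr=0 -> substrate=0 bound=0 product=0
t=2: arr=0 -> substrate=0 bound=0 product=0
t=3: arr=2 -> substrate=0 bound=2 product=0
t=4: arr=1 -> substrate=0 bound=3 product=0
t=5: arr=1 -> substrate=1 bound=3 product=0
t=6: arr=0 -> substrate=1 bound=3 product=0
t=7: arr=0 -> substrate=0 bound=2 product=2
t=8: arr=0 -> substrate=0 bound=1 product=3
t=9: arr=3 -> substrate=1 bound=3 product=3
t=10: arr=0 -> substrate=1 bound=3 product=3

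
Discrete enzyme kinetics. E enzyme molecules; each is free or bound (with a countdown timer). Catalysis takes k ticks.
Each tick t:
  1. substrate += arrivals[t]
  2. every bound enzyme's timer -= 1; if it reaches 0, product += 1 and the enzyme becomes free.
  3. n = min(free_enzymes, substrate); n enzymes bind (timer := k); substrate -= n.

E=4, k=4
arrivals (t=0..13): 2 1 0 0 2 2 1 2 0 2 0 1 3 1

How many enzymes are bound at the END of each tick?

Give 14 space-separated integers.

t=0: arr=2 -> substrate=0 bound=2 product=0
t=1: arr=1 -> substrate=0 bound=3 product=0
t=2: arr=0 -> substrate=0 bound=3 product=0
t=3: arr=0 -> substrate=0 bound=3 product=0
t=4: arr=2 -> substrate=0 bound=3 product=2
t=5: arr=2 -> substrate=0 bound=4 product=3
t=6: arr=1 -> substrate=1 bound=4 product=3
t=7: arr=2 -> substrate=3 bound=4 product=3
t=8: arr=0 -> substrate=1 bound=4 product=5
t=9: arr=2 -> substrate=1 bound=4 product=7
t=10: arr=0 -> substrate=1 bound=4 product=7
t=11: arr=1 -> substrate=2 bound=4 product=7
t=12: arr=3 -> substrate=3 bound=4 product=9
t=13: arr=1 -> substrate=2 bound=4 product=11

Answer: 2 3 3 3 3 4 4 4 4 4 4 4 4 4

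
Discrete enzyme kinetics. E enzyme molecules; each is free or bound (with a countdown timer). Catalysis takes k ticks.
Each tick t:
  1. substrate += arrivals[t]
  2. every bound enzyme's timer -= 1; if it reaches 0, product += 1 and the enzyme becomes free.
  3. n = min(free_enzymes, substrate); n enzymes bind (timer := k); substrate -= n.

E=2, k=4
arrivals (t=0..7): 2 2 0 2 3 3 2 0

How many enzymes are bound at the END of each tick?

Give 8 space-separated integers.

t=0: arr=2 -> substrate=0 bound=2 product=0
t=1: arr=2 -> substrate=2 bound=2 product=0
t=2: arr=0 -> substrate=2 bound=2 product=0
t=3: arr=2 -> substrate=4 bound=2 product=0
t=4: arr=3 -> substrate=5 bound=2 product=2
t=5: arr=3 -> substrate=8 bound=2 product=2
t=6: arr=2 -> substrate=10 bound=2 product=2
t=7: arr=0 -> substrate=10 bound=2 product=2

Answer: 2 2 2 2 2 2 2 2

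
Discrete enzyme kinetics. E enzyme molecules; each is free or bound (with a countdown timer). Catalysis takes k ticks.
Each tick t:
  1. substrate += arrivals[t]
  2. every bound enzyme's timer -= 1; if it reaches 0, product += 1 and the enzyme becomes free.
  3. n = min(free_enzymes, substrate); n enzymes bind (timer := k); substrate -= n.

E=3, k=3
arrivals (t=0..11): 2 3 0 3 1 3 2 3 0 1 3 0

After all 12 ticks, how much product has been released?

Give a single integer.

Answer: 9

Derivation:
t=0: arr=2 -> substrate=0 bound=2 product=0
t=1: arr=3 -> substrate=2 bound=3 product=0
t=2: arr=0 -> substrate=2 bound=3 product=0
t=3: arr=3 -> substrate=3 bound=3 product=2
t=4: arr=1 -> substrate=3 bound=3 product=3
t=5: arr=3 -> substrate=6 bound=3 product=3
t=6: arr=2 -> substrate=6 bound=3 product=5
t=7: arr=3 -> substrate=8 bound=3 product=6
t=8: arr=0 -> substrate=8 bound=3 product=6
t=9: arr=1 -> substrate=7 bound=3 product=8
t=10: arr=3 -> substrate=9 bound=3 product=9
t=11: arr=0 -> substrate=9 bound=3 product=9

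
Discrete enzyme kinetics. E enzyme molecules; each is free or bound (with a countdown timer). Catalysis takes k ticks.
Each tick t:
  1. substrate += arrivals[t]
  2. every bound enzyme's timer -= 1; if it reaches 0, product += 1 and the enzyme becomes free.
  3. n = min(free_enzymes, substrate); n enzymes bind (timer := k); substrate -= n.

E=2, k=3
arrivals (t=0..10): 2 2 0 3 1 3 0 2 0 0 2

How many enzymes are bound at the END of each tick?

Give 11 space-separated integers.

Answer: 2 2 2 2 2 2 2 2 2 2 2

Derivation:
t=0: arr=2 -> substrate=0 bound=2 product=0
t=1: arr=2 -> substrate=2 bound=2 product=0
t=2: arr=0 -> substrate=2 bound=2 product=0
t=3: arr=3 -> substrate=3 bound=2 product=2
t=4: arr=1 -> substrate=4 bound=2 product=2
t=5: arr=3 -> substrate=7 bound=2 product=2
t=6: arr=0 -> substrate=5 bound=2 product=4
t=7: arr=2 -> substrate=7 bound=2 product=4
t=8: arr=0 -> substrate=7 bound=2 product=4
t=9: arr=0 -> substrate=5 bound=2 product=6
t=10: arr=2 -> substrate=7 bound=2 product=6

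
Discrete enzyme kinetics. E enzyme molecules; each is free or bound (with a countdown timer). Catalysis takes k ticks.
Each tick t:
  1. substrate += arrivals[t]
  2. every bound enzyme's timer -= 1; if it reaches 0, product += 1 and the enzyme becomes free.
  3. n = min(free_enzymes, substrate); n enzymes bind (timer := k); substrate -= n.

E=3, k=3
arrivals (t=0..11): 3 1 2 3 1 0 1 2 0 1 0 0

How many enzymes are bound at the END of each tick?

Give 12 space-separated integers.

Answer: 3 3 3 3 3 3 3 3 3 3 3 3

Derivation:
t=0: arr=3 -> substrate=0 bound=3 product=0
t=1: arr=1 -> substrate=1 bound=3 product=0
t=2: arr=2 -> substrate=3 bound=3 product=0
t=3: arr=3 -> substrate=3 bound=3 product=3
t=4: arr=1 -> substrate=4 bound=3 product=3
t=5: arr=0 -> substrate=4 bound=3 product=3
t=6: arr=1 -> substrate=2 bound=3 product=6
t=7: arr=2 -> substrate=4 bound=3 product=6
t=8: arr=0 -> substrate=4 bound=3 product=6
t=9: arr=1 -> substrate=2 bound=3 product=9
t=10: arr=0 -> substrate=2 bound=3 product=9
t=11: arr=0 -> substrate=2 bound=3 product=9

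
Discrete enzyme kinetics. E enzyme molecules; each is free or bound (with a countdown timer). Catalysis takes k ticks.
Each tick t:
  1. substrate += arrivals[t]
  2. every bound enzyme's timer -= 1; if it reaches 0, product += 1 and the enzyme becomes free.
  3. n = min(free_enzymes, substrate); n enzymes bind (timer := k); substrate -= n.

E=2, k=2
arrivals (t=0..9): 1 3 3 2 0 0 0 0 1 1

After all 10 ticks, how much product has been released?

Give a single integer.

t=0: arr=1 -> substrate=0 bound=1 product=0
t=1: arr=3 -> substrate=2 bound=2 product=0
t=2: arr=3 -> substrate=4 bound=2 product=1
t=3: arr=2 -> substrate=5 bound=2 product=2
t=4: arr=0 -> substrate=4 bound=2 product=3
t=5: arr=0 -> substrate=3 bound=2 product=4
t=6: arr=0 -> substrate=2 bound=2 product=5
t=7: arr=0 -> substrate=1 bound=2 product=6
t=8: arr=1 -> substrate=1 bound=2 product=7
t=9: arr=1 -> substrate=1 bound=2 product=8

Answer: 8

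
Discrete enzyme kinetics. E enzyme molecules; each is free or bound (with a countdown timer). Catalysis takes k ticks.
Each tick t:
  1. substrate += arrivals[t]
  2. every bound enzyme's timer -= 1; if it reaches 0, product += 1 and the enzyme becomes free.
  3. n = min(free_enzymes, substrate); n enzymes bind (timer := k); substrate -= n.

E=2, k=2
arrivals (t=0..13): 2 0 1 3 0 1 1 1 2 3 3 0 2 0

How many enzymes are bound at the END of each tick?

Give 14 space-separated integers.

Answer: 2 2 1 2 2 2 2 2 2 2 2 2 2 2

Derivation:
t=0: arr=2 -> substrate=0 bound=2 product=0
t=1: arr=0 -> substrate=0 bound=2 product=0
t=2: arr=1 -> substrate=0 bound=1 product=2
t=3: arr=3 -> substrate=2 bound=2 product=2
t=4: arr=0 -> substrate=1 bound=2 product=3
t=5: arr=1 -> substrate=1 bound=2 product=4
t=6: arr=1 -> substrate=1 bound=2 product=5
t=7: arr=1 -> substrate=1 bound=2 product=6
t=8: arr=2 -> substrate=2 bound=2 product=7
t=9: arr=3 -> substrate=4 bound=2 product=8
t=10: arr=3 -> substrate=6 bound=2 product=9
t=11: arr=0 -> substrate=5 bound=2 product=10
t=12: arr=2 -> substrate=6 bound=2 product=11
t=13: arr=0 -> substrate=5 bound=2 product=12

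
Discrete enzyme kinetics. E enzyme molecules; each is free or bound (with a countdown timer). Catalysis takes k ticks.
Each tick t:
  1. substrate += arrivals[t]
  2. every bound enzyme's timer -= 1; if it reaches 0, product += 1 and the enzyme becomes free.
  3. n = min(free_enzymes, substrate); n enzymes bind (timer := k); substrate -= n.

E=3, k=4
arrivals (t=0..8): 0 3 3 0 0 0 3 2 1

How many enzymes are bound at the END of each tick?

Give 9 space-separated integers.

t=0: arr=0 -> substrate=0 bound=0 product=0
t=1: arr=3 -> substrate=0 bound=3 product=0
t=2: arr=3 -> substrate=3 bound=3 product=0
t=3: arr=0 -> substrate=3 bound=3 product=0
t=4: arr=0 -> substrate=3 bound=3 product=0
t=5: arr=0 -> substrate=0 bound=3 product=3
t=6: arr=3 -> substrate=3 bound=3 product=3
t=7: arr=2 -> substrate=5 bound=3 product=3
t=8: arr=1 -> substrate=6 bound=3 product=3

Answer: 0 3 3 3 3 3 3 3 3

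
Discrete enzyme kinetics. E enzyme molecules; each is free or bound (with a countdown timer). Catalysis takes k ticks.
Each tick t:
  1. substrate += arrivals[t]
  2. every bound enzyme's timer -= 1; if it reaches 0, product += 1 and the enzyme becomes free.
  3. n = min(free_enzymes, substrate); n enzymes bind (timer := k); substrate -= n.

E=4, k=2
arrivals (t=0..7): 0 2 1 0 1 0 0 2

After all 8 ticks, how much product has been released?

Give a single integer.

Answer: 4

Derivation:
t=0: arr=0 -> substrate=0 bound=0 product=0
t=1: arr=2 -> substrate=0 bound=2 product=0
t=2: arr=1 -> substrate=0 bound=3 product=0
t=3: arr=0 -> substrate=0 bound=1 product=2
t=4: arr=1 -> substrate=0 bound=1 product=3
t=5: arr=0 -> substrate=0 bound=1 product=3
t=6: arr=0 -> substrate=0 bound=0 product=4
t=7: arr=2 -> substrate=0 bound=2 product=4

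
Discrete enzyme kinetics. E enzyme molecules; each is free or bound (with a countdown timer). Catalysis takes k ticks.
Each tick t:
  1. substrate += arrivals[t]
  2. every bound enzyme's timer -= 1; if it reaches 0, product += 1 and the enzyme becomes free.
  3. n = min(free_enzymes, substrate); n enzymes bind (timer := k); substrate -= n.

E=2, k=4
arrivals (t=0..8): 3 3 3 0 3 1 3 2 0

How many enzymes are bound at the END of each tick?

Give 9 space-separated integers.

t=0: arr=3 -> substrate=1 bound=2 product=0
t=1: arr=3 -> substrate=4 bound=2 product=0
t=2: arr=3 -> substrate=7 bound=2 product=0
t=3: arr=0 -> substrate=7 bound=2 product=0
t=4: arr=3 -> substrate=8 bound=2 product=2
t=5: arr=1 -> substrate=9 bound=2 product=2
t=6: arr=3 -> substrate=12 bound=2 product=2
t=7: arr=2 -> substrate=14 bound=2 product=2
t=8: arr=0 -> substrate=12 bound=2 product=4

Answer: 2 2 2 2 2 2 2 2 2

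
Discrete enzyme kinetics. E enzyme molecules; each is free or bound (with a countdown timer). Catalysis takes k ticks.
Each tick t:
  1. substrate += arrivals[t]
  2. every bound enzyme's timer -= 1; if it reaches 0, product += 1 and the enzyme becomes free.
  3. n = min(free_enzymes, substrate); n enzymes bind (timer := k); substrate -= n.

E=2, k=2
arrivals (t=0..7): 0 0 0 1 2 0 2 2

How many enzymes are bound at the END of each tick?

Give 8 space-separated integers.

Answer: 0 0 0 1 2 2 2 2

Derivation:
t=0: arr=0 -> substrate=0 bound=0 product=0
t=1: arr=0 -> substrate=0 bound=0 product=0
t=2: arr=0 -> substrate=0 bound=0 product=0
t=3: arr=1 -> substrate=0 bound=1 product=0
t=4: arr=2 -> substrate=1 bound=2 product=0
t=5: arr=0 -> substrate=0 bound=2 product=1
t=6: arr=2 -> substrate=1 bound=2 product=2
t=7: arr=2 -> substrate=2 bound=2 product=3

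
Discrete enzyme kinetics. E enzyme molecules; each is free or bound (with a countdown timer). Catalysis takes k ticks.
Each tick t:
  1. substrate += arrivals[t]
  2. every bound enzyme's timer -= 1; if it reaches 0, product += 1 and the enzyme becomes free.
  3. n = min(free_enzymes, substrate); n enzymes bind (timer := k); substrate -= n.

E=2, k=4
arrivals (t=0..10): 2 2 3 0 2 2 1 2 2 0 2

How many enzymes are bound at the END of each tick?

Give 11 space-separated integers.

t=0: arr=2 -> substrate=0 bound=2 product=0
t=1: arr=2 -> substrate=2 bound=2 product=0
t=2: arr=3 -> substrate=5 bound=2 product=0
t=3: arr=0 -> substrate=5 bound=2 product=0
t=4: arr=2 -> substrate=5 bound=2 product=2
t=5: arr=2 -> substrate=7 bound=2 product=2
t=6: arr=1 -> substrate=8 bound=2 product=2
t=7: arr=2 -> substrate=10 bound=2 product=2
t=8: arr=2 -> substrate=10 bound=2 product=4
t=9: arr=0 -> substrate=10 bound=2 product=4
t=10: arr=2 -> substrate=12 bound=2 product=4

Answer: 2 2 2 2 2 2 2 2 2 2 2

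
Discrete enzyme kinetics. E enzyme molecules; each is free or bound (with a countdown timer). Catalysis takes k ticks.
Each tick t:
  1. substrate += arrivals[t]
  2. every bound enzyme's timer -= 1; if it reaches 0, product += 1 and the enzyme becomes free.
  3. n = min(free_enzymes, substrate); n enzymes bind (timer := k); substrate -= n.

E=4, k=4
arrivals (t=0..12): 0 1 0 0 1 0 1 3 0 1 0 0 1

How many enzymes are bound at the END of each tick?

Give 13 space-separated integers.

Answer: 0 1 1 1 2 1 2 4 4 4 4 2 2

Derivation:
t=0: arr=0 -> substrate=0 bound=0 product=0
t=1: arr=1 -> substrate=0 bound=1 product=0
t=2: arr=0 -> substrate=0 bound=1 product=0
t=3: arr=0 -> substrate=0 bound=1 product=0
t=4: arr=1 -> substrate=0 bound=2 product=0
t=5: arr=0 -> substrate=0 bound=1 product=1
t=6: arr=1 -> substrate=0 bound=2 product=1
t=7: arr=3 -> substrate=1 bound=4 product=1
t=8: arr=0 -> substrate=0 bound=4 product=2
t=9: arr=1 -> substrate=1 bound=4 product=2
t=10: arr=0 -> substrate=0 bound=4 product=3
t=11: arr=0 -> substrate=0 bound=2 product=5
t=12: arr=1 -> substrate=0 bound=2 product=6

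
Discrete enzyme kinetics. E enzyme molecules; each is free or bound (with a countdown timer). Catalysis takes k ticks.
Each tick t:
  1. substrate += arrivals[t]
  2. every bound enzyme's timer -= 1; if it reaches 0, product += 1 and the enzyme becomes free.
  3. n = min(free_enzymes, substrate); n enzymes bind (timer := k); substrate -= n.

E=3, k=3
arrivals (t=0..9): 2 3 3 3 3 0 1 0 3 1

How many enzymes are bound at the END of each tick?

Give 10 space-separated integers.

t=0: arr=2 -> substrate=0 bound=2 product=0
t=1: arr=3 -> substrate=2 bound=3 product=0
t=2: arr=3 -> substrate=5 bound=3 product=0
t=3: arr=3 -> substrate=6 bound=3 product=2
t=4: arr=3 -> substrate=8 bound=3 product=3
t=5: arr=0 -> substrate=8 bound=3 product=3
t=6: arr=1 -> substrate=7 bound=3 product=5
t=7: arr=0 -> substrate=6 bound=3 product=6
t=8: arr=3 -> substrate=9 bound=3 product=6
t=9: arr=1 -> substrate=8 bound=3 product=8

Answer: 2 3 3 3 3 3 3 3 3 3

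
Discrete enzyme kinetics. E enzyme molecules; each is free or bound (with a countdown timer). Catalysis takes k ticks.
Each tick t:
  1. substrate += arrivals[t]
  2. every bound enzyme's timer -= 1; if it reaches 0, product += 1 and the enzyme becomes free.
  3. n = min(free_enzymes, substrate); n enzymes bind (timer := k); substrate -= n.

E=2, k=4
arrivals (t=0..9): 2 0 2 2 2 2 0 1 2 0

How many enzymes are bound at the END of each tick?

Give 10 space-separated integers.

Answer: 2 2 2 2 2 2 2 2 2 2

Derivation:
t=0: arr=2 -> substrate=0 bound=2 product=0
t=1: arr=0 -> substrate=0 bound=2 product=0
t=2: arr=2 -> substrate=2 bound=2 product=0
t=3: arr=2 -> substrate=4 bound=2 product=0
t=4: arr=2 -> substrate=4 bound=2 product=2
t=5: arr=2 -> substrate=6 bound=2 product=2
t=6: arr=0 -> substrate=6 bound=2 product=2
t=7: arr=1 -> substrate=7 bound=2 product=2
t=8: arr=2 -> substrate=7 bound=2 product=4
t=9: arr=0 -> substrate=7 bound=2 product=4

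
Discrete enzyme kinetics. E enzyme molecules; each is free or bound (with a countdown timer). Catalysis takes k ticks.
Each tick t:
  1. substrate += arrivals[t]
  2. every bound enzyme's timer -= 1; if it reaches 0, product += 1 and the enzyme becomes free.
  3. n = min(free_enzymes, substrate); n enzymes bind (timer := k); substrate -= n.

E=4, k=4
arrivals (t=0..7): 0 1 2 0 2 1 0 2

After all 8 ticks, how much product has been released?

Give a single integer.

t=0: arr=0 -> substrate=0 bound=0 product=0
t=1: arr=1 -> substrate=0 bound=1 product=0
t=2: arr=2 -> substrate=0 bound=3 product=0
t=3: arr=0 -> substrate=0 bound=3 product=0
t=4: arr=2 -> substrate=1 bound=4 product=0
t=5: arr=1 -> substrate=1 bound=4 product=1
t=6: arr=0 -> substrate=0 bound=3 product=3
t=7: arr=2 -> substrate=1 bound=4 product=3

Answer: 3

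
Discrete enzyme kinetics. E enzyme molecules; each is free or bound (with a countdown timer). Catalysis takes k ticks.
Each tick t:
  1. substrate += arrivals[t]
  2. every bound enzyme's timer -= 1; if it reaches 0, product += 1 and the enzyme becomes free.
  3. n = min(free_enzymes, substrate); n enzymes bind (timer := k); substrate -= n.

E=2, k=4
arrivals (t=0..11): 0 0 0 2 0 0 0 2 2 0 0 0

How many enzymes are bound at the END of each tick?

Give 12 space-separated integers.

Answer: 0 0 0 2 2 2 2 2 2 2 2 2

Derivation:
t=0: arr=0 -> substrate=0 bound=0 product=0
t=1: arr=0 -> substrate=0 bound=0 product=0
t=2: arr=0 -> substrate=0 bound=0 product=0
t=3: arr=2 -> substrate=0 bound=2 product=0
t=4: arr=0 -> substrate=0 bound=2 product=0
t=5: arr=0 -> substrate=0 bound=2 product=0
t=6: arr=0 -> substrate=0 bound=2 product=0
t=7: arr=2 -> substrate=0 bound=2 product=2
t=8: arr=2 -> substrate=2 bound=2 product=2
t=9: arr=0 -> substrate=2 bound=2 product=2
t=10: arr=0 -> substrate=2 bound=2 product=2
t=11: arr=0 -> substrate=0 bound=2 product=4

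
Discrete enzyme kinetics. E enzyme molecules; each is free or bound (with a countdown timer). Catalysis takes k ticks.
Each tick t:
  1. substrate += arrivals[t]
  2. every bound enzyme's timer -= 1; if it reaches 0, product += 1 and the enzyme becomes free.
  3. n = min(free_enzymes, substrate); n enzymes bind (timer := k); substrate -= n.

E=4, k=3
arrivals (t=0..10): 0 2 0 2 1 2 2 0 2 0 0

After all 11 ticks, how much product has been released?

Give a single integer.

Answer: 9

Derivation:
t=0: arr=0 -> substrate=0 bound=0 product=0
t=1: arr=2 -> substrate=0 bound=2 product=0
t=2: arr=0 -> substrate=0 bound=2 product=0
t=3: arr=2 -> substrate=0 bound=4 product=0
t=4: arr=1 -> substrate=0 bound=3 product=2
t=5: arr=2 -> substrate=1 bound=4 product=2
t=6: arr=2 -> substrate=1 bound=4 product=4
t=7: arr=0 -> substrate=0 bound=4 product=5
t=8: arr=2 -> substrate=1 bound=4 product=6
t=9: arr=0 -> substrate=0 bound=3 product=8
t=10: arr=0 -> substrate=0 bound=2 product=9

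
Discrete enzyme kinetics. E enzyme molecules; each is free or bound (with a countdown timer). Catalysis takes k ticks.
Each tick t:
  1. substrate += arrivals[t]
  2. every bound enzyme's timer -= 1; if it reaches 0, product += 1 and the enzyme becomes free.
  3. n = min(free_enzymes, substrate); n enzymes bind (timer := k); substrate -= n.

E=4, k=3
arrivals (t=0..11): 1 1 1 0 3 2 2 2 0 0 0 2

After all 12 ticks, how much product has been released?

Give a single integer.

t=0: arr=1 -> substrate=0 bound=1 product=0
t=1: arr=1 -> substrate=0 bound=2 product=0
t=2: arr=1 -> substrate=0 bound=3 product=0
t=3: arr=0 -> substrate=0 bound=2 product=1
t=4: arr=3 -> substrate=0 bound=4 product=2
t=5: arr=2 -> substrate=1 bound=4 product=3
t=6: arr=2 -> substrate=3 bound=4 product=3
t=7: arr=2 -> substrate=2 bound=4 product=6
t=8: arr=0 -> substrate=1 bound=4 product=7
t=9: arr=0 -> substrate=1 bound=4 product=7
t=10: arr=0 -> substrate=0 bound=2 product=10
t=11: arr=2 -> substrate=0 bound=3 product=11

Answer: 11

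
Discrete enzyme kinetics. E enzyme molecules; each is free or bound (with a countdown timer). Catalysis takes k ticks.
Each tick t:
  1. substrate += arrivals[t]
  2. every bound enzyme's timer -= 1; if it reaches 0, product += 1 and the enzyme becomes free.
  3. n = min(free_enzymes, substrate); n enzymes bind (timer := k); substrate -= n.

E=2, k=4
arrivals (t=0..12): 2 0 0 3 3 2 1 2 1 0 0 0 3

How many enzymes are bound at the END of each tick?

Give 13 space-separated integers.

Answer: 2 2 2 2 2 2 2 2 2 2 2 2 2

Derivation:
t=0: arr=2 -> substrate=0 bound=2 product=0
t=1: arr=0 -> substrate=0 bound=2 product=0
t=2: arr=0 -> substrate=0 bound=2 product=0
t=3: arr=3 -> substrate=3 bound=2 product=0
t=4: arr=3 -> substrate=4 bound=2 product=2
t=5: arr=2 -> substrate=6 bound=2 product=2
t=6: arr=1 -> substrate=7 bound=2 product=2
t=7: arr=2 -> substrate=9 bound=2 product=2
t=8: arr=1 -> substrate=8 bound=2 product=4
t=9: arr=0 -> substrate=8 bound=2 product=4
t=10: arr=0 -> substrate=8 bound=2 product=4
t=11: arr=0 -> substrate=8 bound=2 product=4
t=12: arr=3 -> substrate=9 bound=2 product=6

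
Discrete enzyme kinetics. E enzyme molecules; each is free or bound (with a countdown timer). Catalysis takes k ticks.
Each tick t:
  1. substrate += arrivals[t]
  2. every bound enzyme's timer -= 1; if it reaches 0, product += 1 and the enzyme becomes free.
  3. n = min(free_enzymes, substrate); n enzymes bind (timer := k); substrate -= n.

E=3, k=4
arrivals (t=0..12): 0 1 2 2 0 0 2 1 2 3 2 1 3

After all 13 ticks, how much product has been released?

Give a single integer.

Answer: 6

Derivation:
t=0: arr=0 -> substrate=0 bound=0 product=0
t=1: arr=1 -> substrate=0 bound=1 product=0
t=2: arr=2 -> substrate=0 bound=3 product=0
t=3: arr=2 -> substrate=2 bound=3 product=0
t=4: arr=0 -> substrate=2 bound=3 product=0
t=5: arr=0 -> substrate=1 bound=3 product=1
t=6: arr=2 -> substrate=1 bound=3 product=3
t=7: arr=1 -> substrate=2 bound=3 product=3
t=8: arr=2 -> substrate=4 bound=3 product=3
t=9: arr=3 -> substrate=6 bound=3 product=4
t=10: arr=2 -> substrate=6 bound=3 product=6
t=11: arr=1 -> substrate=7 bound=3 product=6
t=12: arr=3 -> substrate=10 bound=3 product=6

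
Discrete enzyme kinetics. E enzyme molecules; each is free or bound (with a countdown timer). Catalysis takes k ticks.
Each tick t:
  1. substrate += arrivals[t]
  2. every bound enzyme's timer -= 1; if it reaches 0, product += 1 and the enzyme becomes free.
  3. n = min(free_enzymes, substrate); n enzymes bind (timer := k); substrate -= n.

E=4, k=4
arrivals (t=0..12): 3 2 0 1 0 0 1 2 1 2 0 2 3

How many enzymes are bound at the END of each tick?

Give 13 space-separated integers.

t=0: arr=3 -> substrate=0 bound=3 product=0
t=1: arr=2 -> substrate=1 bound=4 product=0
t=2: arr=0 -> substrate=1 bound=4 product=0
t=3: arr=1 -> substrate=2 bound=4 product=0
t=4: arr=0 -> substrate=0 bound=3 product=3
t=5: arr=0 -> substrate=0 bound=2 product=4
t=6: arr=1 -> substrate=0 bound=3 product=4
t=7: arr=2 -> substrate=1 bound=4 product=4
t=8: arr=1 -> substrate=0 bound=4 product=6
t=9: arr=2 -> substrate=2 bound=4 product=6
t=10: arr=0 -> substrate=1 bound=4 product=7
t=11: arr=2 -> substrate=2 bound=4 product=8
t=12: arr=3 -> substrate=3 bound=4 product=10

Answer: 3 4 4 4 3 2 3 4 4 4 4 4 4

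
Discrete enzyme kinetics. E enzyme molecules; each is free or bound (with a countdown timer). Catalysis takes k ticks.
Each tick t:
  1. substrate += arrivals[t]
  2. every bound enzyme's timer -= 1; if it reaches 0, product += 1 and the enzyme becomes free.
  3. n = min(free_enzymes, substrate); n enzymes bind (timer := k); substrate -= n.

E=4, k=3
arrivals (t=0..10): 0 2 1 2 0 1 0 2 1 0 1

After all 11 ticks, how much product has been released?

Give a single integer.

t=0: arr=0 -> substrate=0 bound=0 product=0
t=1: arr=2 -> substrate=0 bound=2 product=0
t=2: arr=1 -> substrate=0 bound=3 product=0
t=3: arr=2 -> substrate=1 bound=4 product=0
t=4: arr=0 -> substrate=0 bound=3 product=2
t=5: arr=1 -> substrate=0 bound=3 product=3
t=6: arr=0 -> substrate=0 bound=2 product=4
t=7: arr=2 -> substrate=0 bound=3 product=5
t=8: arr=1 -> substrate=0 bound=3 product=6
t=9: arr=0 -> substrate=0 bound=3 product=6
t=10: arr=1 -> substrate=0 bound=2 product=8

Answer: 8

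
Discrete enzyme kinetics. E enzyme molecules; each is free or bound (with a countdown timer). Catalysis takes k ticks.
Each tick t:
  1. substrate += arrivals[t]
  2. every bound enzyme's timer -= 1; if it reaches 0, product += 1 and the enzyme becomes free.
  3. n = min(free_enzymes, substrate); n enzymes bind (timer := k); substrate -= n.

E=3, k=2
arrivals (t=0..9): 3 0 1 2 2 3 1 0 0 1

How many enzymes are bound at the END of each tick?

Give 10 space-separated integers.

t=0: arr=3 -> substrate=0 bound=3 product=0
t=1: arr=0 -> substrate=0 bound=3 product=0
t=2: arr=1 -> substrate=0 bound=1 product=3
t=3: arr=2 -> substrate=0 bound=3 product=3
t=4: arr=2 -> substrate=1 bound=3 product=4
t=5: arr=3 -> substrate=2 bound=3 product=6
t=6: arr=1 -> substrate=2 bound=3 product=7
t=7: arr=0 -> substrate=0 bound=3 product=9
t=8: arr=0 -> substrate=0 bound=2 product=10
t=9: arr=1 -> substrate=0 bound=1 product=12

Answer: 3 3 1 3 3 3 3 3 2 1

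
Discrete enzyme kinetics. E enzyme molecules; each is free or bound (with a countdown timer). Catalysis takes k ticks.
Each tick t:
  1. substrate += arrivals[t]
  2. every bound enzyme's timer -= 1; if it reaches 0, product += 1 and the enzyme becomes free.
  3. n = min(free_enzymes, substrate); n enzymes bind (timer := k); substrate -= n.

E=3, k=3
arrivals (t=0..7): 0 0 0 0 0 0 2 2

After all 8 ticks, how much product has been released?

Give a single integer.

Answer: 0

Derivation:
t=0: arr=0 -> substrate=0 bound=0 product=0
t=1: arr=0 -> substrate=0 bound=0 product=0
t=2: arr=0 -> substrate=0 bound=0 product=0
t=3: arr=0 -> substrate=0 bound=0 product=0
t=4: arr=0 -> substrate=0 bound=0 product=0
t=5: arr=0 -> substrate=0 bound=0 product=0
t=6: arr=2 -> substrate=0 bound=2 product=0
t=7: arr=2 -> substrate=1 bound=3 product=0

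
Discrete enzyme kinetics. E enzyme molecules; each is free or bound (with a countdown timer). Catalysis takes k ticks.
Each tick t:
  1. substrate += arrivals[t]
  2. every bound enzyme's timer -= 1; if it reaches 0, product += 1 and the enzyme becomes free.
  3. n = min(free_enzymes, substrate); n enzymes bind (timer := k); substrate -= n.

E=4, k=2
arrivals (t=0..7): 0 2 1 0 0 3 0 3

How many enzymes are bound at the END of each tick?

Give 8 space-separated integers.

t=0: arr=0 -> substrate=0 bound=0 product=0
t=1: arr=2 -> substrate=0 bound=2 product=0
t=2: arr=1 -> substrate=0 bound=3 product=0
t=3: arr=0 -> substrate=0 bound=1 product=2
t=4: arr=0 -> substrate=0 bound=0 product=3
t=5: arr=3 -> substrate=0 bound=3 product=3
t=6: arr=0 -> substrate=0 bound=3 product=3
t=7: arr=3 -> substrate=0 bound=3 product=6

Answer: 0 2 3 1 0 3 3 3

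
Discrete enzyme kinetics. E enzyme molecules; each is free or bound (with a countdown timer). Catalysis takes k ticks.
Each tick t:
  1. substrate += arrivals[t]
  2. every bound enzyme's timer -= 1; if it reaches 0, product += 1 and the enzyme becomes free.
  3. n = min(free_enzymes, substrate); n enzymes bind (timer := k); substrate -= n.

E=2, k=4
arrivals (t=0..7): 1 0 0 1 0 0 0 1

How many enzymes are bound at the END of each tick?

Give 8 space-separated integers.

t=0: arr=1 -> substrate=0 bound=1 product=0
t=1: arr=0 -> substrate=0 bound=1 product=0
t=2: arr=0 -> substrate=0 bound=1 product=0
t=3: arr=1 -> substrate=0 bound=2 product=0
t=4: arr=0 -> substrate=0 bound=1 product=1
t=5: arr=0 -> substrate=0 bound=1 product=1
t=6: arr=0 -> substrate=0 bound=1 product=1
t=7: arr=1 -> substrate=0 bound=1 product=2

Answer: 1 1 1 2 1 1 1 1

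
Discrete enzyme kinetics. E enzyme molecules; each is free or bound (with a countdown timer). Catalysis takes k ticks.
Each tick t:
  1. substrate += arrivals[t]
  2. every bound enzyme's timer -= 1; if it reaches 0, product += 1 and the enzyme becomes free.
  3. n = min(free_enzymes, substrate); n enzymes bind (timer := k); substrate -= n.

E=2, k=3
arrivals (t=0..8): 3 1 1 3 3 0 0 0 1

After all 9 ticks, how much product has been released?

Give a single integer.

Answer: 4

Derivation:
t=0: arr=3 -> substrate=1 bound=2 product=0
t=1: arr=1 -> substrate=2 bound=2 product=0
t=2: arr=1 -> substrate=3 bound=2 product=0
t=3: arr=3 -> substrate=4 bound=2 product=2
t=4: arr=3 -> substrate=7 bound=2 product=2
t=5: arr=0 -> substrate=7 bound=2 product=2
t=6: arr=0 -> substrate=5 bound=2 product=4
t=7: arr=0 -> substrate=5 bound=2 product=4
t=8: arr=1 -> substrate=6 bound=2 product=4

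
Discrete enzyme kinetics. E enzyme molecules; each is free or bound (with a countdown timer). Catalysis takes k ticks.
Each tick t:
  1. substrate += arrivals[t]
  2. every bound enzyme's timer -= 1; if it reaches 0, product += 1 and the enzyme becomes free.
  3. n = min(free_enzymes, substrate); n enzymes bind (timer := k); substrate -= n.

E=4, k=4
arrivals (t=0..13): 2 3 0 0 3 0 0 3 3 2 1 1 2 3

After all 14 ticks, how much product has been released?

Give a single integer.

Answer: 12

Derivation:
t=0: arr=2 -> substrate=0 bound=2 product=0
t=1: arr=3 -> substrate=1 bound=4 product=0
t=2: arr=0 -> substrate=1 bound=4 product=0
t=3: arr=0 -> substrate=1 bound=4 product=0
t=4: arr=3 -> substrate=2 bound=4 product=2
t=5: arr=0 -> substrate=0 bound=4 product=4
t=6: arr=0 -> substrate=0 bound=4 product=4
t=7: arr=3 -> substrate=3 bound=4 product=4
t=8: arr=3 -> substrate=4 bound=4 product=6
t=9: arr=2 -> substrate=4 bound=4 product=8
t=10: arr=1 -> substrate=5 bound=4 product=8
t=11: arr=1 -> substrate=6 bound=4 product=8
t=12: arr=2 -> substrate=6 bound=4 product=10
t=13: arr=3 -> substrate=7 bound=4 product=12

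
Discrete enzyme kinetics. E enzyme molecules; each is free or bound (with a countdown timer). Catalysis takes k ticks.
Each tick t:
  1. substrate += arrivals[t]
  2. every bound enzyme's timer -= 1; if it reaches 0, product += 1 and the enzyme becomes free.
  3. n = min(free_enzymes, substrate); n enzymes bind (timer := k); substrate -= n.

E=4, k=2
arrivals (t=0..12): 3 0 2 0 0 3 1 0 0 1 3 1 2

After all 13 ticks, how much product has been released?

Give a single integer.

Answer: 13

Derivation:
t=0: arr=3 -> substrate=0 bound=3 product=0
t=1: arr=0 -> substrate=0 bound=3 product=0
t=2: arr=2 -> substrate=0 bound=2 product=3
t=3: arr=0 -> substrate=0 bound=2 product=3
t=4: arr=0 -> substrate=0 bound=0 product=5
t=5: arr=3 -> substrate=0 bound=3 product=5
t=6: arr=1 -> substrate=0 bound=4 product=5
t=7: arr=0 -> substrate=0 bound=1 product=8
t=8: arr=0 -> substrate=0 bound=0 product=9
t=9: arr=1 -> substrate=0 bound=1 product=9
t=10: arr=3 -> substrate=0 bound=4 product=9
t=11: arr=1 -> substrate=0 bound=4 product=10
t=12: arr=2 -> substrate=0 bound=3 product=13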